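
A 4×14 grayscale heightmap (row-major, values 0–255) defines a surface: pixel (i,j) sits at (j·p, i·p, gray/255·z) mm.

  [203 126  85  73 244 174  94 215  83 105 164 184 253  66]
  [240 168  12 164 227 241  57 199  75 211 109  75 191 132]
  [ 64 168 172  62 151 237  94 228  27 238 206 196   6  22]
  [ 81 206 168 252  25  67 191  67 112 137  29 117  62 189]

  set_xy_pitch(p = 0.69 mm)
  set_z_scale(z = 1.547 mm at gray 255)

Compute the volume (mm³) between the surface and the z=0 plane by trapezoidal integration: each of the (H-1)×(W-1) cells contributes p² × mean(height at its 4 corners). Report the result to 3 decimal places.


height_mm = gray/255 × 1.547; cell vol = 0.69² × mean(4 corners)
unit = 0.69² × 1.547 / (4×255) = 0.000722085 mm³ per gray-sum
row 0: Σ corner-gray over 13 cells = 7699  → 5.5593
row 1: Σ corner-gray over 13 cells = 7486  → 5.4055
row 2: Σ corner-gray over 13 cells = 6792  → 4.9044
Σ rows: total corner-gray = 21977  → 15.8693 mm³

15.869


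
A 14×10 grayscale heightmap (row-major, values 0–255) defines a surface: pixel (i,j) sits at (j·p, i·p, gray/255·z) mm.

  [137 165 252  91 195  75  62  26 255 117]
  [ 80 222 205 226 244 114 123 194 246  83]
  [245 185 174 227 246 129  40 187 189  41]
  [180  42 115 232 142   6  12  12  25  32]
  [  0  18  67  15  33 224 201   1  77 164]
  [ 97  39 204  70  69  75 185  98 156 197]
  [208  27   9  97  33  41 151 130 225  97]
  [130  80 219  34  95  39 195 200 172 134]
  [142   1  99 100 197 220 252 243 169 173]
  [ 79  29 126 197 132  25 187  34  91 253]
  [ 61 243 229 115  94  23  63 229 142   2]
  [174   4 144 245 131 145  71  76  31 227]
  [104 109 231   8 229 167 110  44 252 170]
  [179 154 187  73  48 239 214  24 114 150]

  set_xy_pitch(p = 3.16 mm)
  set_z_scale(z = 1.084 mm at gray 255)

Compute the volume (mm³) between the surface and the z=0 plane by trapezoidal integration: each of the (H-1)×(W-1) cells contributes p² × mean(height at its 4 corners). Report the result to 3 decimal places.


629.184

height_mm = gray/255 × 1.084; cell vol = 3.16² × mean(4 corners)
unit = 3.16² × 1.084 / (4×255) = 0.0106121 mm³ per gray-sum
row 0: Σ corner-gray over 9 cells = 5807  → 61.6247
row 1: Σ corner-gray over 9 cells = 6351  → 67.3977
row 2: Σ corner-gray over 9 cells = 4424  → 46.9481
row 3: Σ corner-gray over 9 cells = 2820  → 29.9263
row 4: Σ corner-gray over 9 cells = 3522  → 37.3760
row 5: Σ corner-gray over 9 cells = 3817  → 40.5066
row 6: Σ corner-gray over 9 cells = 4063  → 43.1172
row 7: Σ corner-gray over 9 cells = 5209  → 55.2787
row 8: Σ corner-gray over 9 cells = 4851  → 51.4795
row 9: Σ corner-gray over 9 cells = 4313  → 45.7702
row 10: Σ corner-gray over 9 cells = 4434  → 47.0543
row 11: Σ corner-gray over 9 cells = 4669  → 49.5481
row 12: Σ corner-gray over 9 cells = 5009  → 53.1562
Σ rows: total corner-gray = 59289  → 629.1836 mm³


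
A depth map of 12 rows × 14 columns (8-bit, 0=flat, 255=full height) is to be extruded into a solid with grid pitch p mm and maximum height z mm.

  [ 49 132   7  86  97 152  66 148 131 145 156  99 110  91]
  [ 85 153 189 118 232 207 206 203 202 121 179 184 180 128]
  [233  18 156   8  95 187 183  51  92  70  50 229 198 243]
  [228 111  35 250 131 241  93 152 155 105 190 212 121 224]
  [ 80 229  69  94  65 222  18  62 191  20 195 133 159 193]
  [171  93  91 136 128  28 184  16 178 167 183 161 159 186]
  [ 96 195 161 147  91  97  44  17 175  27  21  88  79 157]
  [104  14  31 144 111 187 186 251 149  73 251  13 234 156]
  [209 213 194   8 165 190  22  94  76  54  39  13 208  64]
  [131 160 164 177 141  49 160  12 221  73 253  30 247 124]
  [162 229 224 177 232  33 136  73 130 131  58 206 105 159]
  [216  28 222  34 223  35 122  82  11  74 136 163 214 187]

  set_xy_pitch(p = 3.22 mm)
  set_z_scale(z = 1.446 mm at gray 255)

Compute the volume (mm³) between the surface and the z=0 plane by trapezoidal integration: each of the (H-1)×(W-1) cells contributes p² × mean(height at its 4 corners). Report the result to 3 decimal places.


1105.918

height_mm = gray/255 × 1.446; cell vol = 3.22² × mean(4 corners)
unit = 3.22² × 1.446 / (4×255) = 0.0146987 mm³ per gray-sum
row 0: Σ corner-gray over 13 cells = 7359  → 108.1680
row 1: Σ corner-gray over 13 cells = 7711  → 113.3419
row 2: Σ corner-gray over 13 cells = 7194  → 105.7427
row 3: Σ corner-gray over 13 cells = 7231  → 106.2865
row 4: Σ corner-gray over 13 cells = 6592  → 96.8940
row 5: Σ corner-gray over 13 cells = 5942  → 87.3399
row 6: Σ corner-gray over 13 cells = 6085  → 89.4418
row 7: Σ corner-gray over 13 cells = 6373  → 93.6750
row 8: Σ corner-gray over 13 cells = 6454  → 94.8656
row 9: Σ corner-gray over 13 cells = 7418  → 109.0352
row 10: Σ corner-gray over 13 cells = 6880  → 101.1273
Σ rows: total corner-gray = 75239  → 1105.9179 mm³


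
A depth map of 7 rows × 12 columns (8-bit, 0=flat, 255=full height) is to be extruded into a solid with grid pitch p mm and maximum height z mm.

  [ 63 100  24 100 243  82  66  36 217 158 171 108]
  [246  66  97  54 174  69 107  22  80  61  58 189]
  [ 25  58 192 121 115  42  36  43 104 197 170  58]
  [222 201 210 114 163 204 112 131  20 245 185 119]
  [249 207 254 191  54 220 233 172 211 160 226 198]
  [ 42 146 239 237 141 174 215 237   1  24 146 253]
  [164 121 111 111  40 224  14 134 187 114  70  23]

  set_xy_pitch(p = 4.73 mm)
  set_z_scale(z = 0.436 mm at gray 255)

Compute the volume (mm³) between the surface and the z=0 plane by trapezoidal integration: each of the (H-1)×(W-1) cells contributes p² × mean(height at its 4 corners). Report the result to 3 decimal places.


343.916

height_mm = gray/255 × 0.436; cell vol = 4.73² × mean(4 corners)
unit = 4.73² × 0.436 / (4×255) = 0.00956332 mm³ per gray-sum
row 0: Σ corner-gray over 11 cells = 4576  → 43.7617
row 1: Σ corner-gray over 11 cells = 4250  → 40.6441
row 2: Σ corner-gray over 11 cells = 5750  → 54.9891
row 3: Σ corner-gray over 11 cells = 7814  → 74.7278
row 4: Σ corner-gray over 11 cells = 7718  → 73.8097
row 5: Σ corner-gray over 11 cells = 5854  → 55.9837
Σ rows: total corner-gray = 35962  → 343.9160 mm³


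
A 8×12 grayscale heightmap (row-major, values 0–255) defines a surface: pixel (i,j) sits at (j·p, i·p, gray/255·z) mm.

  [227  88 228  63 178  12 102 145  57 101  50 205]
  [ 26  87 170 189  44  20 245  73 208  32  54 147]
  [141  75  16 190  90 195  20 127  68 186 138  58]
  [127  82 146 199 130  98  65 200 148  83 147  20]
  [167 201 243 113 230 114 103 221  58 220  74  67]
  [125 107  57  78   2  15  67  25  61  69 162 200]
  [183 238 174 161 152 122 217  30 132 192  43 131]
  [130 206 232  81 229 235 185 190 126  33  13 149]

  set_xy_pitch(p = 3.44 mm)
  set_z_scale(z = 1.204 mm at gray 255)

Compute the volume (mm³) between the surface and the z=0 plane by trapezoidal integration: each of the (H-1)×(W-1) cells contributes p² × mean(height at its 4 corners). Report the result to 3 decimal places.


522.791

height_mm = gray/255 × 1.204; cell vol = 3.44² × mean(4 corners)
unit = 3.44² × 1.204 / (4×255) = 0.0139683 mm³ per gray-sum
row 0: Σ corner-gray over 11 cells = 4897  → 68.4027
row 1: Σ corner-gray over 11 cells = 4826  → 67.4110
row 2: Σ corner-gray over 11 cells = 5152  → 71.9646
row 3: Σ corner-gray over 11 cells = 6131  → 85.6396
row 4: Σ corner-gray over 11 cells = 4999  → 69.8275
row 5: Σ corner-gray over 11 cells = 4847  → 67.7043
row 6: Σ corner-gray over 11 cells = 6575  → 91.8415
Σ rows: total corner-gray = 37427  → 522.7911 mm³


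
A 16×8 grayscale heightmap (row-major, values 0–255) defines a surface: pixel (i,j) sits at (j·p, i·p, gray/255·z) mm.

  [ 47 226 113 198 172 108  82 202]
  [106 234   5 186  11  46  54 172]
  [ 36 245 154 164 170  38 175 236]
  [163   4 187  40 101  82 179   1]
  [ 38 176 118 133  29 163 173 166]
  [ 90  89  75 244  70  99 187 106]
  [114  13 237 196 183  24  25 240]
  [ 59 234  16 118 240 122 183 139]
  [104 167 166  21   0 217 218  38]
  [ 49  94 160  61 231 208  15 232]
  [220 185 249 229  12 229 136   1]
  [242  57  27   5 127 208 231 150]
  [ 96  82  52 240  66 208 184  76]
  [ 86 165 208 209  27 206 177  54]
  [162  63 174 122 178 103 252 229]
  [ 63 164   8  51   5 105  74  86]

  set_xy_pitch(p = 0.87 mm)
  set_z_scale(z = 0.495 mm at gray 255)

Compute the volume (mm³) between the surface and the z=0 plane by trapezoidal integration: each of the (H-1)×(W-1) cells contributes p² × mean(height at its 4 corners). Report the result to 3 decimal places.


20.050

height_mm = gray/255 × 0.495; cell vol = 0.87² × mean(4 corners)
unit = 0.87² × 0.495 / (4×255) = 0.000367319 mm³ per gray-sum
row 0: Σ corner-gray over 7 cells = 3397  → 1.2478
row 1: Σ corner-gray over 7 cells = 3514  → 1.2908
row 2: Σ corner-gray over 7 cells = 3514  → 1.2908
row 3: Σ corner-gray over 7 cells = 3138  → 1.1526
row 4: Σ corner-gray over 7 cells = 3512  → 1.2900
row 5: Σ corner-gray over 7 cells = 3434  → 1.2614
row 6: Σ corner-gray over 7 cells = 3734  → 1.3716
row 7: Σ corner-gray over 7 cells = 3744  → 1.3752
row 8: Σ corner-gray over 7 cells = 3539  → 1.2999
row 9: Σ corner-gray over 7 cells = 4120  → 1.5134
row 10: Σ corner-gray over 7 cells = 4003  → 1.4704
row 11: Σ corner-gray over 7 cells = 3538  → 1.2996
row 12: Σ corner-gray over 7 cells = 3960  → 1.4546
row 13: Σ corner-gray over 7 cells = 4299  → 1.5791
row 14: Σ corner-gray over 7 cells = 3138  → 1.1526
Σ rows: total corner-gray = 54584  → 20.0497 mm³


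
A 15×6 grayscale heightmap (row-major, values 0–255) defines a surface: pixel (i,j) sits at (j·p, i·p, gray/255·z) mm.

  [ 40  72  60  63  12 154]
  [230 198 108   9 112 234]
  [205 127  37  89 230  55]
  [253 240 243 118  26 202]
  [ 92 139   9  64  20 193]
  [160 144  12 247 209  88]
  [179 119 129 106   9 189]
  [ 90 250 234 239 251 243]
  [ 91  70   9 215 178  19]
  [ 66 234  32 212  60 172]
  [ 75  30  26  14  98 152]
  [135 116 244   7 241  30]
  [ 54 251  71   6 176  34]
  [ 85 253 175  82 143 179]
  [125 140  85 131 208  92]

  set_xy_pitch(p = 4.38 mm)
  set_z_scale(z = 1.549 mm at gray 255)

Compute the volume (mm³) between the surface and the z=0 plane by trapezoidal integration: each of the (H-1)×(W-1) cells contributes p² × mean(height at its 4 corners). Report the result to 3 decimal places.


height_mm = gray/255 × 1.549; cell vol = 4.38² × mean(4 corners)
unit = 4.38² × 1.549 / (4×255) = 0.029134 mm³ per gray-sum
row 0: Σ corner-gray over 5 cells = 1926  → 56.1120
row 1: Σ corner-gray over 5 cells = 2544  → 74.1168
row 2: Σ corner-gray over 5 cells = 2935  → 85.5082
row 3: Σ corner-gray over 5 cells = 2458  → 71.6113
row 4: Σ corner-gray over 5 cells = 2221  → 64.7065
row 5: Σ corner-gray over 5 cells = 2566  → 74.7577
row 6: Σ corner-gray over 5 cells = 3375  → 98.3271
row 7: Σ corner-gray over 5 cells = 3335  → 97.1617
row 8: Σ corner-gray over 5 cells = 2368  → 68.9892
row 9: Σ corner-gray over 5 cells = 1877  → 54.6844
row 10: Σ corner-gray over 5 cells = 1944  → 56.6364
row 11: Σ corner-gray over 5 cells = 2477  → 72.1648
row 12: Σ corner-gray over 5 cells = 2666  → 77.6711
row 13: Σ corner-gray over 5 cells = 2915  → 84.9255
Σ rows: total corner-gray = 35607  → 1037.3728 mm³

1037.373


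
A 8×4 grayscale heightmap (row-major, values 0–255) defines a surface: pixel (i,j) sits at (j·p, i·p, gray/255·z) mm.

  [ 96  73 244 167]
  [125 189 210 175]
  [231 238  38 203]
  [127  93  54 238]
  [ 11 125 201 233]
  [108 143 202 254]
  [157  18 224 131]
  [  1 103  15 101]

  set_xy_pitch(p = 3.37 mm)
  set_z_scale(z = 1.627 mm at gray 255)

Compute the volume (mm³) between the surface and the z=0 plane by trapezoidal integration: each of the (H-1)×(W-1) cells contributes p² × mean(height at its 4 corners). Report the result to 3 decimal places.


height_mm = gray/255 × 1.627; cell vol = 3.37² × mean(4 corners)
unit = 3.37² × 1.627 / (4×255) = 0.0181154 mm³ per gray-sum
row 0: Σ corner-gray over 3 cells = 1995  → 36.1402
row 1: Σ corner-gray over 3 cells = 2084  → 37.7524
row 2: Σ corner-gray over 3 cells = 1645  → 29.7998
row 3: Σ corner-gray over 3 cells = 1555  → 28.1694
row 4: Σ corner-gray over 3 cells = 1948  → 35.2887
row 5: Σ corner-gray over 3 cells = 1824  → 33.0424
row 6: Σ corner-gray over 3 cells = 1110  → 20.1081
Σ rows: total corner-gray = 12161  → 220.3010 mm³

220.301


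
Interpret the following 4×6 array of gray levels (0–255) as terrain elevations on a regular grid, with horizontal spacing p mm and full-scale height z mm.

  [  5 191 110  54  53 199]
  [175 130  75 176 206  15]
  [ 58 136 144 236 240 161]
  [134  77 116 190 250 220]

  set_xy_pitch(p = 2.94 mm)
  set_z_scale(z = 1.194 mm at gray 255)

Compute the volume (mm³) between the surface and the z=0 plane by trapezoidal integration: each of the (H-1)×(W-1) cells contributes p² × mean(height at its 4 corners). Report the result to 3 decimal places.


89.343

height_mm = gray/255 × 1.194; cell vol = 2.94² × mean(4 corners)
unit = 2.94² × 1.194 / (4×255) = 0.0101181 mm³ per gray-sum
row 0: Σ corner-gray over 5 cells = 2384  → 24.1215
row 1: Σ corner-gray over 5 cells = 3095  → 31.3155
row 2: Σ corner-gray over 5 cells = 3351  → 33.9057
Σ rows: total corner-gray = 8830  → 89.3428 mm³


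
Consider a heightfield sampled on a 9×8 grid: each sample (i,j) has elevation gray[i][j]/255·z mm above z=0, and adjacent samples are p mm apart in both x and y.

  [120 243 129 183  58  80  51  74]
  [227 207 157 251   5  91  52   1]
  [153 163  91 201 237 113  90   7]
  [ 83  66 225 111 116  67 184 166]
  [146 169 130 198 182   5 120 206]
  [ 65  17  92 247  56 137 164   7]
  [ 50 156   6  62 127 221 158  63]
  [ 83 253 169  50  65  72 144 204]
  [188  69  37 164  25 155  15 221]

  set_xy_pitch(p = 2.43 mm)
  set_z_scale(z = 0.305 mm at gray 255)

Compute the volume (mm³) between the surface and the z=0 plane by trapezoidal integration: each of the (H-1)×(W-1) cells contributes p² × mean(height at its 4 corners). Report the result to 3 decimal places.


48.823

height_mm = gray/255 × 0.305; cell vol = 2.43² × mean(4 corners)
unit = 2.43² × 0.305 / (4×255) = 0.00176568 mm³ per gray-sum
row 0: Σ corner-gray over 7 cells = 3436  → 6.0669
row 1: Σ corner-gray over 7 cells = 3704  → 6.5401
row 2: Σ corner-gray over 7 cells = 3737  → 6.5983
row 3: Σ corner-gray over 7 cells = 3747  → 6.6160
row 4: Σ corner-gray over 7 cells = 3458  → 6.1057
row 5: Σ corner-gray over 7 cells = 3071  → 5.4224
row 6: Σ corner-gray over 7 cells = 3366  → 5.9433
row 7: Σ corner-gray over 7 cells = 3132  → 5.5301
Σ rows: total corner-gray = 27651  → 48.8228 mm³


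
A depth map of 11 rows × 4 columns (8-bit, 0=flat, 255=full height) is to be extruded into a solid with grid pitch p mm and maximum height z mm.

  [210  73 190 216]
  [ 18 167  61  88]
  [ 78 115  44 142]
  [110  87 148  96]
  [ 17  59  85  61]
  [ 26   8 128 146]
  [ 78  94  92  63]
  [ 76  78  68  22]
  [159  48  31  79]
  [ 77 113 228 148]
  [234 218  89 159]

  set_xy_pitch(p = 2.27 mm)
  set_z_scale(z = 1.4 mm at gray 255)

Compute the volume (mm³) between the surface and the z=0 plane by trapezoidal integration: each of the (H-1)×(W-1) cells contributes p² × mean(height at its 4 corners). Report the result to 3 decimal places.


81.639

height_mm = gray/255 × 1.4; cell vol = 2.27² × mean(4 corners)
unit = 2.27² × 1.4 / (4×255) = 0.00707261 mm³ per gray-sum
row 0: Σ corner-gray over 3 cells = 1514  → 10.7079
row 1: Σ corner-gray over 3 cells = 1100  → 7.7799
row 2: Σ corner-gray over 3 cells = 1214  → 8.5861
row 3: Σ corner-gray over 3 cells = 1042  → 7.3697
row 4: Σ corner-gray over 3 cells = 810  → 5.7288
row 5: Σ corner-gray over 3 cells = 957  → 6.7685
row 6: Σ corner-gray over 3 cells = 903  → 6.3866
row 7: Σ corner-gray over 3 cells = 786  → 5.5591
row 8: Σ corner-gray over 3 cells = 1303  → 9.2156
row 9: Σ corner-gray over 3 cells = 1914  → 13.5370
Σ rows: total corner-gray = 11543  → 81.6391 mm³


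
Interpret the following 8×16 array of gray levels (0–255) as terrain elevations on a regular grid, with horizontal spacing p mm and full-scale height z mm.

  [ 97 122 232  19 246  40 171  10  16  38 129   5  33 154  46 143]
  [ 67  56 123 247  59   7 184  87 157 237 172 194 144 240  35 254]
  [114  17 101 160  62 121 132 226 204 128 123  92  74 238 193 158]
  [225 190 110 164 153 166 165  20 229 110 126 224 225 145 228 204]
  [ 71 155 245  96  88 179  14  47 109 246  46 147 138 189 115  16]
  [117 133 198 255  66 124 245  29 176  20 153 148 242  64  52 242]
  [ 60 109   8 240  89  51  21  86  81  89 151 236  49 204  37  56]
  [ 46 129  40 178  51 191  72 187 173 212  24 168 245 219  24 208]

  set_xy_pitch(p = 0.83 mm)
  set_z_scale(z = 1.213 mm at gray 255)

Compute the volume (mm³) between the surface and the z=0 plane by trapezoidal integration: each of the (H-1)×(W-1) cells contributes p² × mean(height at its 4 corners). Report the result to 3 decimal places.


45.028

height_mm = gray/255 × 1.213; cell vol = 0.83² × mean(4 corners)
unit = 0.83² × 1.213 / (4×255) = 0.000819251 mm³ per gray-sum
row 0: Σ corner-gray over 15 cells = 6967  → 5.7077
row 1: Σ corner-gray over 15 cells = 8219  → 6.7334
row 2: Σ corner-gray over 15 cells = 8953  → 7.3348
row 3: Σ corner-gray over 15 cells = 8654  → 7.0898
row 4: Σ corner-gray over 15 cells = 7884  → 6.4590
row 5: Σ corner-gray over 15 cells = 7187  → 5.8880
row 6: Σ corner-gray over 15 cells = 7098  → 5.8150
Σ rows: total corner-gray = 54962  → 45.0277 mm³


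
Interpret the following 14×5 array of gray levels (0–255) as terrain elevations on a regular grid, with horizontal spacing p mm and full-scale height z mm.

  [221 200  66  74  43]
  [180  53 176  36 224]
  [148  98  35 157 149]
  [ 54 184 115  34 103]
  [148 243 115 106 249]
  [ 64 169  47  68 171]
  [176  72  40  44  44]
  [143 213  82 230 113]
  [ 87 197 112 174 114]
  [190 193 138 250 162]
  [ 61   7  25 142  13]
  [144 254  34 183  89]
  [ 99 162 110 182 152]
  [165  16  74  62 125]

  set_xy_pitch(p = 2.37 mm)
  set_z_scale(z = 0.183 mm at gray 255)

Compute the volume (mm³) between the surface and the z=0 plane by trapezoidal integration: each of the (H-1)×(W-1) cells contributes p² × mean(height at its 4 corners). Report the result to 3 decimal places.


height_mm = gray/255 × 0.183; cell vol = 2.37² × mean(4 corners)
unit = 2.37² × 0.183 / (4×255) = 0.00100774 mm³ per gray-sum
row 0: Σ corner-gray over 4 cells = 1878  → 1.8925
row 1: Σ corner-gray over 4 cells = 1811  → 1.8250
row 2: Σ corner-gray over 4 cells = 1700  → 1.7132
row 3: Σ corner-gray over 4 cells = 2148  → 2.1646
row 4: Σ corner-gray over 4 cells = 2128  → 2.1445
row 5: Σ corner-gray over 4 cells = 1335  → 1.3453
row 6: Σ corner-gray over 4 cells = 1838  → 1.8522
row 7: Σ corner-gray over 4 cells = 2473  → 2.4921
row 8: Σ corner-gray over 4 cells = 2681  → 2.7017
row 9: Σ corner-gray over 4 cells = 1936  → 1.9510
row 10: Σ corner-gray over 4 cells = 1597  → 1.6094
row 11: Σ corner-gray over 4 cells = 2334  → 2.3521
row 12: Σ corner-gray over 4 cells = 1753  → 1.7666
Σ rows: total corner-gray = 25612  → 25.8102 mm³

25.810


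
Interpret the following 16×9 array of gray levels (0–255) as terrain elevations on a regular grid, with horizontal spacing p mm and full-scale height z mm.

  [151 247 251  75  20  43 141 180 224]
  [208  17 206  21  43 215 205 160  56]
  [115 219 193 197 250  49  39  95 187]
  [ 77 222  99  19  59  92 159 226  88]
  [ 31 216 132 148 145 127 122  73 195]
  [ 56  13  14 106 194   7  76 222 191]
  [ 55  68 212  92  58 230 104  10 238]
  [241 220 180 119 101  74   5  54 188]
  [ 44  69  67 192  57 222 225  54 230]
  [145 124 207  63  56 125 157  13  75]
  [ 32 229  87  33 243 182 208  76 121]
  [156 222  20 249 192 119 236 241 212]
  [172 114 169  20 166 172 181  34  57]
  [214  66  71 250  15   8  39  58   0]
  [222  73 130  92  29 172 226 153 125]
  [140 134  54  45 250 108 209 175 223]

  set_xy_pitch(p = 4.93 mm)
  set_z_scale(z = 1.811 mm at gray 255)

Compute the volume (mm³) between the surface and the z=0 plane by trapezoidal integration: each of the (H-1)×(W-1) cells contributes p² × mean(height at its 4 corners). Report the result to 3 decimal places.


2611.454

height_mm = gray/255 × 1.811; cell vol = 4.93² × mean(4 corners)
unit = 4.93² × 1.811 / (4×255) = 0.0431531 mm³ per gray-sum
row 0: Σ corner-gray over 8 cells = 4287  → 184.9974
row 1: Σ corner-gray over 8 cells = 4384  → 189.1832
row 2: Σ corner-gray over 8 cells = 4303  → 185.6878
row 3: Σ corner-gray over 8 cells = 4069  → 175.5900
row 4: Σ corner-gray over 8 cells = 3663  → 158.0698
row 5: Σ corner-gray over 8 cells = 3352  → 144.6492
row 6: Σ corner-gray over 8 cells = 3776  → 162.9461
row 7: Σ corner-gray over 8 cells = 3981  → 171.7925
row 8: Σ corner-gray over 8 cells = 3756  → 162.0831
row 9: Σ corner-gray over 8 cells = 3979  → 171.7062
row 10: Σ corner-gray over 8 cells = 5195  → 224.1804
row 11: Σ corner-gray over 8 cells = 4867  → 210.0262
row 12: Σ corner-gray over 8 cells = 3169  → 136.7522
row 13: Σ corner-gray over 8 cells = 3325  → 143.4841
row 14: Σ corner-gray over 8 cells = 4410  → 190.3052
Σ rows: total corner-gray = 60516  → 2611.4537 mm³


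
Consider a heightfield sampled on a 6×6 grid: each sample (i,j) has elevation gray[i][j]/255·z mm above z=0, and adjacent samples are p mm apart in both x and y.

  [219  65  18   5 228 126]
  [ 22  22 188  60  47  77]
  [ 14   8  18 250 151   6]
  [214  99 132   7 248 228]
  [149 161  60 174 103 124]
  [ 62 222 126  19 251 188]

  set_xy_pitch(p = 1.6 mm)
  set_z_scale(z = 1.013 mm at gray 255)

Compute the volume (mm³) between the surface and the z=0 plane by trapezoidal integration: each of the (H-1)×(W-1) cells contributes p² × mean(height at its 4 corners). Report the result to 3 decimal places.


height_mm = gray/255 × 1.013; cell vol = 1.6² × mean(4 corners)
unit = 1.6² × 1.013 / (4×255) = 0.00254243 mm³ per gray-sum
row 0: Σ corner-gray over 5 cells = 1710  → 4.3476
row 1: Σ corner-gray over 5 cells = 1607  → 4.0857
row 2: Σ corner-gray over 5 cells = 2288  → 5.8171
row 3: Σ corner-gray over 5 cells = 2683  → 6.8213
row 4: Σ corner-gray over 5 cells = 2755  → 7.0044
Σ rows: total corner-gray = 11043  → 28.0761 mm³

28.076


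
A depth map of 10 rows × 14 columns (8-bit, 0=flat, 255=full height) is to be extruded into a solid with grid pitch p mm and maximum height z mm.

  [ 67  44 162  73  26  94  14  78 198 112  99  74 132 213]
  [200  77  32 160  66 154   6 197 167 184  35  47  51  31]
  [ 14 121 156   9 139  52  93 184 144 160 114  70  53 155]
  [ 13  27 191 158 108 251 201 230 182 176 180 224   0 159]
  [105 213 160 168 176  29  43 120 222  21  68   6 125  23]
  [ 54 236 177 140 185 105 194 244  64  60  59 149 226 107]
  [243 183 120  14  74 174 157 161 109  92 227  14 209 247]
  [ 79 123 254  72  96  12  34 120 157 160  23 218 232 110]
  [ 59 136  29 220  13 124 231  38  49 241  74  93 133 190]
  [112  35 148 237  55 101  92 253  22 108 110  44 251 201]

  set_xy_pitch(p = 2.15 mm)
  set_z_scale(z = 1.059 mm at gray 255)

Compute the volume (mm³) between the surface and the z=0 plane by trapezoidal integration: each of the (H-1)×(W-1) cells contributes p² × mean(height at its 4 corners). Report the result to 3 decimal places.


height_mm = gray/255 × 1.059; cell vol = 2.15² × mean(4 corners)
unit = 2.15² × 1.059 / (4×255) = 0.00479924 mm³ per gray-sum
row 0: Σ corner-gray over 13 cells = 5075  → 24.3562
row 1: Σ corner-gray over 13 cells = 5342  → 25.6376
row 2: Σ corner-gray over 13 cells = 6787  → 32.5725
row 3: Σ corner-gray over 13 cells = 6858  → 32.9132
row 4: Σ corner-gray over 13 cells = 6669  → 32.0061
row 5: Σ corner-gray over 13 cells = 7397  → 35.5000
row 6: Σ corner-gray over 13 cells = 6749  → 32.3901
row 7: Σ corner-gray over 13 cells = 6202  → 29.7649
row 8: Σ corner-gray over 13 cells = 6236  → 29.9281
Σ rows: total corner-gray = 57315  → 275.0686 mm³

275.069


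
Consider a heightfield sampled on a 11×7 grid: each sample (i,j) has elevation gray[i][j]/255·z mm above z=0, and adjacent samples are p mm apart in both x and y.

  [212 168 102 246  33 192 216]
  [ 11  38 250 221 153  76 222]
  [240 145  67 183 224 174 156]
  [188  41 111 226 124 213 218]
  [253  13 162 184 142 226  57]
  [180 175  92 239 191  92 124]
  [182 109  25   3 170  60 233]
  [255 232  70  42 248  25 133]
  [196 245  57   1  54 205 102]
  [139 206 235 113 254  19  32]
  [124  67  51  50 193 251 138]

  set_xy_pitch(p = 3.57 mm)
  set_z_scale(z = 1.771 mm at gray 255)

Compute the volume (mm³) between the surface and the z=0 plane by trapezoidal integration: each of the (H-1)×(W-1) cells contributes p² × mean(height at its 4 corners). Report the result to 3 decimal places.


747.461

height_mm = gray/255 × 1.771; cell vol = 3.57² × mean(4 corners)
unit = 3.57² × 1.771 / (4×255) = 0.0221286 mm³ per gray-sum
row 0: Σ corner-gray over 6 cells = 3619  → 80.0836
row 1: Σ corner-gray over 6 cells = 3691  → 81.6768
row 2: Σ corner-gray over 6 cells = 3818  → 84.4872
row 3: Σ corner-gray over 6 cells = 3600  → 79.6631
row 4: Σ corner-gray over 6 cells = 3646  → 80.6810
row 5: Σ corner-gray over 6 cells = 3031  → 67.0719
row 6: Σ corner-gray over 6 cells = 2771  → 61.3185
row 7: Σ corner-gray over 6 cells = 3044  → 67.3596
row 8: Σ corner-gray over 6 cells = 3247  → 71.8517
row 9: Σ corner-gray over 6 cells = 3311  → 73.2679
Σ rows: total corner-gray = 33778  → 747.4614 mm³


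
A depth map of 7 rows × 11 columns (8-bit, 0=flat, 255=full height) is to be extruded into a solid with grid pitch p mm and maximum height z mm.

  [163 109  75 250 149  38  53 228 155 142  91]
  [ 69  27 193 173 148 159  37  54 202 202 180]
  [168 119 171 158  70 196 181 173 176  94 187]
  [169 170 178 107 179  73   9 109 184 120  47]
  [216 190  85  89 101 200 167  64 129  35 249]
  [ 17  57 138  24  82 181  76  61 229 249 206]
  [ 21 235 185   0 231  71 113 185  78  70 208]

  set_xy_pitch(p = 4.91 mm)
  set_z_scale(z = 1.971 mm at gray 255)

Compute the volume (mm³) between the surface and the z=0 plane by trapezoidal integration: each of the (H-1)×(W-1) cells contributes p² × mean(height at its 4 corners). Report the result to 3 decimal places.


height_mm = gray/255 × 1.971; cell vol = 4.91² × mean(4 corners)
unit = 4.91² × 1.971 / (4×255) = 0.0465854 mm³ per gray-sum
row 0: Σ corner-gray over 10 cells = 5291  → 246.4831
row 1: Σ corner-gray over 10 cells = 5670  → 264.1390
row 2: Σ corner-gray over 10 cells = 5505  → 256.4524
row 3: Σ corner-gray over 10 cells = 5059  → 235.6753
row 4: Σ corner-gray over 10 cells = 5002  → 233.0200
row 5: Σ corner-gray over 10 cells = 4982  → 232.0883
Σ rows: total corner-gray = 31509  → 1467.8580 mm³

1467.858


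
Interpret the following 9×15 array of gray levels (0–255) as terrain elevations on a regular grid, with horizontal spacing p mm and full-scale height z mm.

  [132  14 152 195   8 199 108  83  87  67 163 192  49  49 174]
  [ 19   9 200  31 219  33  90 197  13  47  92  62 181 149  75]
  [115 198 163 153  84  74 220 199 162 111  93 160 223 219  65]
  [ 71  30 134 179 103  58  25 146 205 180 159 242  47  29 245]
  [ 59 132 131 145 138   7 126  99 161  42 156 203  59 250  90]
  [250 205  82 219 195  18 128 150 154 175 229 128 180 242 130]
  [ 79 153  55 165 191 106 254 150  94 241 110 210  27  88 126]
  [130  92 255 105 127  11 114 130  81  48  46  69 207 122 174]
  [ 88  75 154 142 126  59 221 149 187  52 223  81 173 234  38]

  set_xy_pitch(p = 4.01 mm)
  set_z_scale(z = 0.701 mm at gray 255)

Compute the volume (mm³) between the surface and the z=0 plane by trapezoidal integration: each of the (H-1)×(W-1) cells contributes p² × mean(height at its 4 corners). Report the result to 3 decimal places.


height_mm = gray/255 × 0.701; cell vol = 4.01² × mean(4 corners)
unit = 4.01² × 0.701 / (4×255) = 0.0110511 mm³ per gray-sum
row 0: Σ corner-gray over 14 cells = 5778  → 63.8534
row 1: Σ corner-gray over 14 cells = 7038  → 77.7778
row 2: Σ corner-gray over 14 cells = 7688  → 84.9611
row 3: Σ corner-gray over 14 cells = 6837  → 75.5566
row 4: Σ corner-gray over 14 cells = 8037  → 88.8179
row 5: Σ corner-gray over 14 cells = 8483  → 93.7467
row 6: Σ corner-gray over 14 cells = 7011  → 77.4795
row 7: Σ corner-gray over 14 cells = 6996  → 77.3137
Σ rows: total corner-gray = 57868  → 639.5066 mm³

639.507


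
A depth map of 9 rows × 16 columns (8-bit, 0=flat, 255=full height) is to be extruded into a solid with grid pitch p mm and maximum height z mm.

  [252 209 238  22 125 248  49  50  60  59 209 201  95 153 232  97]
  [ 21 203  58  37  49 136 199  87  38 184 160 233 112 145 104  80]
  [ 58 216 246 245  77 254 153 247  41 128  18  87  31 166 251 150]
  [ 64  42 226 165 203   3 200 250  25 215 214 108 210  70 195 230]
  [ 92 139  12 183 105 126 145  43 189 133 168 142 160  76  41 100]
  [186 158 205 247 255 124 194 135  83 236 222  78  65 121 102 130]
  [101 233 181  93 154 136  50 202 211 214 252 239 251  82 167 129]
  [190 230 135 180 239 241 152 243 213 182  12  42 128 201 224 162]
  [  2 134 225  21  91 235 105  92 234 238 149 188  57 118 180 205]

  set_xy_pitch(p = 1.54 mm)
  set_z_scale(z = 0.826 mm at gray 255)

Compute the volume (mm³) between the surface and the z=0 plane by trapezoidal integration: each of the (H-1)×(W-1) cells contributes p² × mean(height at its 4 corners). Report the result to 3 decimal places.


136.734

height_mm = gray/255 × 0.826; cell vol = 1.54² × mean(4 corners)
unit = 1.54² × 0.826 / (4×255) = 0.00192053 mm³ per gray-sum
row 0: Σ corner-gray over 15 cells = 7840  → 15.0570
row 1: Σ corner-gray over 15 cells = 8119  → 15.5928
row 2: Σ corner-gray over 15 cells = 9074  → 17.4269
row 3: Σ corner-gray over 15 cells = 8062  → 15.4833
row 4: Σ corner-gray over 15 cells = 8282  → 15.9058
row 5: Σ corner-gray over 15 cells = 9926  → 19.0632
row 6: Σ corner-gray over 15 cells = 10356  → 19.8890
row 7: Σ corner-gray over 15 cells = 9537  → 18.3161
Σ rows: total corner-gray = 71196  → 136.7341 mm³


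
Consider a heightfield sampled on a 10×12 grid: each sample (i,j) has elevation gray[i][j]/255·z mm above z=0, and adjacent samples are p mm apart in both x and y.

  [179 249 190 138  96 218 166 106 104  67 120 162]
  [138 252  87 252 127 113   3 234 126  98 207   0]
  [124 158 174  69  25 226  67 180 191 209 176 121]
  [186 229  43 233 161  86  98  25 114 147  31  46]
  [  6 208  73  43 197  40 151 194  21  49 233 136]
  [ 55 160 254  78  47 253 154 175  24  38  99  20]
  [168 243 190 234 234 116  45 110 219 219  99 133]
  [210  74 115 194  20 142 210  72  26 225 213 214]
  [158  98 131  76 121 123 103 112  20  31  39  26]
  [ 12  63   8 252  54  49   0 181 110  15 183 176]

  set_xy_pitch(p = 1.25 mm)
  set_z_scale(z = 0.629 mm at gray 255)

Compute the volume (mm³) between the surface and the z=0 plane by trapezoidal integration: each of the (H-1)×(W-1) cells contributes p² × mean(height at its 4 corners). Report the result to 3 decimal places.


48.845

height_mm = gray/255 × 0.629; cell vol = 1.25² × mean(4 corners)
unit = 1.25² × 0.629 / (4×255) = 0.000963542 mm³ per gray-sum
row 0: Σ corner-gray over 11 cells = 6385  → 6.1522
row 1: Σ corner-gray over 11 cells = 6331  → 6.1002
row 2: Σ corner-gray over 11 cells = 5761  → 5.5510
row 3: Σ corner-gray over 11 cells = 5126  → 4.9391
row 4: Σ corner-gray over 11 cells = 5199  → 5.0095
row 5: Σ corner-gray over 11 cells = 6358  → 6.1262
row 6: Σ corner-gray over 11 cells = 6725  → 6.4798
row 7: Σ corner-gray over 11 cells = 4898  → 4.7194
row 8: Σ corner-gray over 11 cells = 3910  → 3.7674
Σ rows: total corner-gray = 50693  → 48.8448 mm³


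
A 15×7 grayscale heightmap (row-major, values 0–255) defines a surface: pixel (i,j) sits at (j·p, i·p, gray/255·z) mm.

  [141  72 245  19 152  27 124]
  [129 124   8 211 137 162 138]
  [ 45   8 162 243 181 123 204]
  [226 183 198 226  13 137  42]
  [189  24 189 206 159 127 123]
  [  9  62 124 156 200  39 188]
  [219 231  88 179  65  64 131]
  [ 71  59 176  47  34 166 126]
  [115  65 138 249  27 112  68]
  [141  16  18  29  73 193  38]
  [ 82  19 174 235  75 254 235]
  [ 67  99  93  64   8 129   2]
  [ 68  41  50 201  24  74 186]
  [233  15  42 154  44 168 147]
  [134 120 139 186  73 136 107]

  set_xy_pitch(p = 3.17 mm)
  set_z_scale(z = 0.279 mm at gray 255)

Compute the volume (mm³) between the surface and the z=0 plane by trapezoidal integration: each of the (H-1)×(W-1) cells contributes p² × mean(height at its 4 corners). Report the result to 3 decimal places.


height_mm = gray/255 × 0.279; cell vol = 3.17² × mean(4 corners)
unit = 3.17² × 0.279 / (4×255) = 0.00274867 mm³ per gray-sum
row 0: Σ corner-gray over 6 cells = 2846  → 7.8227
row 1: Σ corner-gray over 6 cells = 3234  → 8.8892
row 2: Σ corner-gray over 6 cells = 3465  → 9.5241
row 3: Σ corner-gray over 6 cells = 3504  → 9.6313
row 4: Σ corner-gray over 6 cells = 3081  → 8.4687
row 5: Σ corner-gray over 6 cells = 2963  → 8.1443
row 6: Σ corner-gray over 6 cells = 2765  → 7.6001
row 7: Σ corner-gray over 6 cells = 2526  → 6.9431
row 8: Σ corner-gray over 6 cells = 2202  → 6.0526
row 9: Σ corner-gray over 6 cells = 2668  → 7.3335
row 10: Σ corner-gray over 6 cells = 2686  → 7.3829
row 11: Σ corner-gray over 6 cells = 1889  → 5.1922
row 12: Σ corner-gray over 6 cells = 2260  → 6.2120
row 13: Σ corner-gray over 6 cells = 2775  → 7.6276
Σ rows: total corner-gray = 38864  → 106.8243 mm³

106.824


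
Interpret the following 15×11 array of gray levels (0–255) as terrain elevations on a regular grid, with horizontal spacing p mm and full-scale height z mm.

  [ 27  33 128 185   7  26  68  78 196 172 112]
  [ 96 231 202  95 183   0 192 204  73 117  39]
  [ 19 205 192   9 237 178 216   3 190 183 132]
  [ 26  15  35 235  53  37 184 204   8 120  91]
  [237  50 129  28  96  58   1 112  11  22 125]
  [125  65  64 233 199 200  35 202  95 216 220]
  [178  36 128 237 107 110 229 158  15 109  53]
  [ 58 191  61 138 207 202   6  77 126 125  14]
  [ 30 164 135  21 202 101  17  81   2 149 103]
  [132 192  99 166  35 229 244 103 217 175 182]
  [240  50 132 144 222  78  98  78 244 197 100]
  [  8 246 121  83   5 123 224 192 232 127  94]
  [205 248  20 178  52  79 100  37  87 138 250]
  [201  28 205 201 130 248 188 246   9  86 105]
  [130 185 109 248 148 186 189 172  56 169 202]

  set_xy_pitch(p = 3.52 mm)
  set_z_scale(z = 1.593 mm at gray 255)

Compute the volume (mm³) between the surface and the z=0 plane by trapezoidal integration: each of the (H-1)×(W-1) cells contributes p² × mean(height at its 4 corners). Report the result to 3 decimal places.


height_mm = gray/255 × 1.593; cell vol = 3.52² × mean(4 corners)
unit = 3.52² × 1.593 / (4×255) = 0.0193509 mm³ per gray-sum
row 0: Σ corner-gray over 10 cells = 4654  → 90.0590
row 1: Σ corner-gray over 10 cells = 5706  → 110.4162
row 2: Σ corner-gray over 10 cells = 4876  → 94.3549
row 3: Σ corner-gray over 10 cells = 3275  → 63.3742
row 4: Σ corner-gray over 10 cells = 4339  → 83.9635
row 5: Σ corner-gray over 10 cells = 5452  → 105.5010
row 6: Σ corner-gray over 10 cells = 4827  → 93.4067
row 7: Σ corner-gray over 10 cells = 4215  → 81.5640
row 8: Σ corner-gray over 10 cells = 5111  → 98.9024
row 9: Σ corner-gray over 10 cells = 6060  → 117.2664
row 10: Σ corner-gray over 10 cells = 5634  → 109.0229
row 11: Σ corner-gray over 10 cells = 5141  → 99.4829
row 12: Σ corner-gray over 10 cells = 5321  → 102.9661
row 13: Σ corner-gray over 10 cells = 6244  → 120.8270
Σ rows: total corner-gray = 70855  → 1371.1073 mm³

1371.107


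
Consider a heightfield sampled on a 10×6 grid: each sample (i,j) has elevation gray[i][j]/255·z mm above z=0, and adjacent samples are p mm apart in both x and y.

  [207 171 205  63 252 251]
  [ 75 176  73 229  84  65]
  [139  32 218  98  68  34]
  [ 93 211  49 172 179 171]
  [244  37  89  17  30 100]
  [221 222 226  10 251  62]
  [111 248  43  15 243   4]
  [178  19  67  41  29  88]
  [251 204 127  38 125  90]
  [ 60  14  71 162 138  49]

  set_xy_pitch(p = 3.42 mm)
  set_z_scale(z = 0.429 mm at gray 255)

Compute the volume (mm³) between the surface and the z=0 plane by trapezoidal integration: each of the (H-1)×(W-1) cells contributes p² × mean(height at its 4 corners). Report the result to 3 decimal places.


height_mm = gray/255 × 0.429; cell vol = 3.42² × mean(4 corners)
unit = 3.42² × 0.429 / (4×255) = 0.00491937 mm³ per gray-sum
row 0: Σ corner-gray over 5 cells = 3104  → 15.2697
row 1: Σ corner-gray over 5 cells = 2269  → 11.1620
row 2: Σ corner-gray over 5 cells = 2491  → 12.2541
row 3: Σ corner-gray over 5 cells = 2176  → 10.7045
row 4: Σ corner-gray over 5 cells = 2391  → 11.7622
row 5: Σ corner-gray over 5 cells = 2914  → 14.3350
row 6: Σ corner-gray over 5 cells = 1791  → 8.8106
row 7: Σ corner-gray over 5 cells = 1907  → 9.3812
row 8: Σ corner-gray over 5 cells = 2208  → 10.8620
Σ rows: total corner-gray = 21251  → 104.5415 mm³

104.541


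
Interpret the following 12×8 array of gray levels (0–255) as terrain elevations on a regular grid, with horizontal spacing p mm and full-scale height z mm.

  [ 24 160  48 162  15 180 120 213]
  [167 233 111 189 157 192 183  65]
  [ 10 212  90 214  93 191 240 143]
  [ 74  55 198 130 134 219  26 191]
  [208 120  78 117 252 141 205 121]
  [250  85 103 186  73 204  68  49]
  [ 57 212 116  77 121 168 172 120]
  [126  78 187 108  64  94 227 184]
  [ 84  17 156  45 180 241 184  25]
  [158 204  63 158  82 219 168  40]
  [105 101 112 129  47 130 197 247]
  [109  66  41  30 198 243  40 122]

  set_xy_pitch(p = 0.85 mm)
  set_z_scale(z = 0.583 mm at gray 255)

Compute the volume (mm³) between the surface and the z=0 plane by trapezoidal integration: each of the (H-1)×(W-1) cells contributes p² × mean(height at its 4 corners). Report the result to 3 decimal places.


height_mm = gray/255 × 0.583; cell vol = 0.85² × mean(4 corners)
unit = 0.85² × 0.583 / (4×255) = 0.000412958 mm³ per gray-sum
row 0: Σ corner-gray over 7 cells = 3969  → 1.6390
row 1: Σ corner-gray over 7 cells = 4595  → 1.8975
row 2: Σ corner-gray over 7 cells = 4022  → 1.6609
row 3: Σ corner-gray over 7 cells = 3944  → 1.6287
row 4: Σ corner-gray over 7 cells = 3892  → 1.6072
row 5: Σ corner-gray over 7 cells = 3646  → 1.5056
row 6: Σ corner-gray over 7 cells = 3735  → 1.5424
row 7: Σ corner-gray over 7 cells = 3581  → 1.4788
row 8: Σ corner-gray over 7 cells = 3741  → 1.5449
row 9: Σ corner-gray over 7 cells = 3770  → 1.5569
row 10: Σ corner-gray over 7 cells = 3251  → 1.3425
Σ rows: total corner-gray = 42146  → 17.4045 mm³

17.405


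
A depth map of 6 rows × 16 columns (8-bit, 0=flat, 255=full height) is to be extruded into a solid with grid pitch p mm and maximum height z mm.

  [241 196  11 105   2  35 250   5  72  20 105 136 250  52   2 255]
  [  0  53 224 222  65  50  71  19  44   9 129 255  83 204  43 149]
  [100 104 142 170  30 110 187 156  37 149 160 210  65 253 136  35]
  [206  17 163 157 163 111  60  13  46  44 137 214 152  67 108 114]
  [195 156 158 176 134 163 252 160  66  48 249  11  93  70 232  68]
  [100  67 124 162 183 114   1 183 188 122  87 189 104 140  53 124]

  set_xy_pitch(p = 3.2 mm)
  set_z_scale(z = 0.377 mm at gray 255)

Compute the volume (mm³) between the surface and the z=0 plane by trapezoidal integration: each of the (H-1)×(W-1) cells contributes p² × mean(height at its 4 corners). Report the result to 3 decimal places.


height_mm = gray/255 × 0.377; cell vol = 3.2² × mean(4 corners)
unit = 3.2² × 0.377 / (4×255) = 0.00378478 mm³ per gray-sum
row 0: Σ corner-gray over 15 cells = 6069  → 22.9699
row 1: Σ corner-gray over 15 cells = 7044  → 26.6600
row 2: Σ corner-gray over 15 cells = 7177  → 27.1634
row 3: Σ corner-gray over 15 cells = 7423  → 28.0945
row 4: Σ corner-gray over 15 cells = 7857  → 29.7371
Σ rows: total corner-gray = 35570  → 134.6248 mm³

134.625
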